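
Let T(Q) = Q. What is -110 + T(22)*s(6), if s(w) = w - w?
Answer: -110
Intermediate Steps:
s(w) = 0
-110 + T(22)*s(6) = -110 + 22*0 = -110 + 0 = -110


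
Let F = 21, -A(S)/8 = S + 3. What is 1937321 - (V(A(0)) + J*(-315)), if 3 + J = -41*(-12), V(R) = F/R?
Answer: 16730855/8 ≈ 2.0914e+6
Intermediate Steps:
A(S) = -24 - 8*S (A(S) = -8*(S + 3) = -8*(3 + S) = -24 - 8*S)
V(R) = 21/R
J = 489 (J = -3 - 41*(-12) = -3 + 492 = 489)
1937321 - (V(A(0)) + J*(-315)) = 1937321 - (21/(-24 - 8*0) + 489*(-315)) = 1937321 - (21/(-24 + 0) - 154035) = 1937321 - (21/(-24) - 154035) = 1937321 - (21*(-1/24) - 154035) = 1937321 - (-7/8 - 154035) = 1937321 - 1*(-1232287/8) = 1937321 + 1232287/8 = 16730855/8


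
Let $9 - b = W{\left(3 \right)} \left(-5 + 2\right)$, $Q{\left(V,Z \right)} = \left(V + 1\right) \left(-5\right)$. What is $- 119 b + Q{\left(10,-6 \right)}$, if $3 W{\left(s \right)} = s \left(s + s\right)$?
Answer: $-3268$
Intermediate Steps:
$W{\left(s \right)} = \frac{2 s^{2}}{3}$ ($W{\left(s \right)} = \frac{s \left(s + s\right)}{3} = \frac{s 2 s}{3} = \frac{2 s^{2}}{3}$)
$Q{\left(V,Z \right)} = -5 - 5 V$ ($Q{\left(V,Z \right)} = \left(1 + V\right) \left(-5\right) = -5 - 5 V$)
$b = 27$ ($b = 9 - \frac{2 \cdot 3^{2}}{3} \left(-5 + 2\right) = 9 - \frac{2}{3} \cdot 9 \left(-3\right) = 9 - 6 \left(-3\right) = 9 - -18 = 9 + 18 = 27$)
$- 119 b + Q{\left(10,-6 \right)} = \left(-119\right) 27 - 55 = -3213 - 55 = -3268$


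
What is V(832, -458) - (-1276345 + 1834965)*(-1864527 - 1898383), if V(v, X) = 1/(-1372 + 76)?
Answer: 2724239672323199/1296 ≈ 2.1020e+12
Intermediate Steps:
V(v, X) = -1/1296 (V(v, X) = 1/(-1296) = -1/1296)
V(832, -458) - (-1276345 + 1834965)*(-1864527 - 1898383) = -1/1296 - (-1276345 + 1834965)*(-1864527 - 1898383) = -1/1296 - 558620*(-3762910) = -1/1296 - 1*(-2102036784200) = -1/1296 + 2102036784200 = 2724239672323199/1296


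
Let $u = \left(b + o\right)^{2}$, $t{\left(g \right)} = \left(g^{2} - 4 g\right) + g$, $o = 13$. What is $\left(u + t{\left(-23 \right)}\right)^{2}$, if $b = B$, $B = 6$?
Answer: $919681$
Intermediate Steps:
$t{\left(g \right)} = g^{2} - 3 g$
$b = 6$
$u = 361$ ($u = \left(6 + 13\right)^{2} = 19^{2} = 361$)
$\left(u + t{\left(-23 \right)}\right)^{2} = \left(361 - 23 \left(-3 - 23\right)\right)^{2} = \left(361 - -598\right)^{2} = \left(361 + 598\right)^{2} = 959^{2} = 919681$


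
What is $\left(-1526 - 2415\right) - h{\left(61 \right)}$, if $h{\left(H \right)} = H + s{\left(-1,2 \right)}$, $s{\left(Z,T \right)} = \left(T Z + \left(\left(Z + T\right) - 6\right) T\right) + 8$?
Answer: $-3998$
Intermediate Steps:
$s{\left(Z,T \right)} = 8 + T Z + T \left(-6 + T + Z\right)$ ($s{\left(Z,T \right)} = \left(T Z + \left(\left(T + Z\right) - 6\right) T\right) + 8 = \left(T Z + \left(-6 + T + Z\right) T\right) + 8 = \left(T Z + T \left(-6 + T + Z\right)\right) + 8 = 8 + T Z + T \left(-6 + T + Z\right)$)
$h{\left(H \right)} = -4 + H$ ($h{\left(H \right)} = H + \left(8 + 2^{2} - 12 + 2 \cdot 2 \left(-1\right)\right) = H + \left(8 + 4 - 12 - 4\right) = H - 4 = -4 + H$)
$\left(-1526 - 2415\right) - h{\left(61 \right)} = \left(-1526 - 2415\right) - \left(-4 + 61\right) = -3941 - 57 = -3998$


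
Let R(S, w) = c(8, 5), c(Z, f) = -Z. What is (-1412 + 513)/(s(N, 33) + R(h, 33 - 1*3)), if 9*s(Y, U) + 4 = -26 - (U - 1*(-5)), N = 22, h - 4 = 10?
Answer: 8091/140 ≈ 57.793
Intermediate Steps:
h = 14 (h = 4 + 10 = 14)
R(S, w) = -8 (R(S, w) = -1*8 = -8)
s(Y, U) = -35/9 - U/9 (s(Y, U) = -4/9 + (-26 - (U - 1*(-5)))/9 = -4/9 + (-26 - (U + 5))/9 = -4/9 + (-26 - (5 + U))/9 = -4/9 + (-26 + (-5 - U))/9 = -4/9 + (-31 - U)/9 = -4/9 + (-31/9 - U/9) = -35/9 - U/9)
(-1412 + 513)/(s(N, 33) + R(h, 33 - 1*3)) = (-1412 + 513)/((-35/9 - ⅑*33) - 8) = -899/((-35/9 - 11/3) - 8) = -899/(-68/9 - 8) = -899/(-140/9) = -899*(-9/140) = 8091/140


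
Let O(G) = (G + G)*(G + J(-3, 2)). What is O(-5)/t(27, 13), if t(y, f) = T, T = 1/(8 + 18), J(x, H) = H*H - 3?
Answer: 1040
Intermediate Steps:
J(x, H) = -3 + H**2 (J(x, H) = H**2 - 3 = -3 + H**2)
T = 1/26 ≈ 0.038462
t(y, f) = 1/26
O(G) = 2*G*(1 + G) (O(G) = (G + G)*(G + (-3 + 2**2)) = (2*G)*(G + (-3 + 4)) = (2*G)*(G + 1) = (2*G)*(1 + G) = 2*G*(1 + G))
O(-5)/t(27, 13) = (2*(-5)*(1 - 5))/(1/26) = (2*(-5)*(-4))*26 = 40*26 = 1040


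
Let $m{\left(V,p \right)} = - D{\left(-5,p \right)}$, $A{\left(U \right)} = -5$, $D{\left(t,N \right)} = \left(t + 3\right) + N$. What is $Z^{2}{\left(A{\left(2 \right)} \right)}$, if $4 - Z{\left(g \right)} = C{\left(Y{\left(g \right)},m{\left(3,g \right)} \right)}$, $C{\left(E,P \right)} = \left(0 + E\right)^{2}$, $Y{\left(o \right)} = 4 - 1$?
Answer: $25$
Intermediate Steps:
$D{\left(t,N \right)} = 3 + N + t$ ($D{\left(t,N \right)} = \left(3 + t\right) + N = 3 + N + t$)
$m{\left(V,p \right)} = 2 - p$ ($m{\left(V,p \right)} = - (3 + p - 5) = - (-2 + p) = 2 - p$)
$Y{\left(o \right)} = 3$
$C{\left(E,P \right)} = E^{2}$
$Z{\left(g \right)} = -5$ ($Z{\left(g \right)} = 4 - 3^{2} = 4 - 9 = -5$)
$Z^{2}{\left(A{\left(2 \right)} \right)} = \left(-5\right)^{2} = 25$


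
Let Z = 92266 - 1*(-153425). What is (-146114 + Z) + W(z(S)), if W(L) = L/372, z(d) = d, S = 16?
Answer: 9260665/93 ≈ 99577.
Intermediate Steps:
W(L) = L/372 (W(L) = L*(1/372) = L/372)
Z = 245691 (Z = 92266 + 153425 = 245691)
(-146114 + Z) + W(z(S)) = (-146114 + 245691) + (1/372)*16 = 99577 + 4/93 = 9260665/93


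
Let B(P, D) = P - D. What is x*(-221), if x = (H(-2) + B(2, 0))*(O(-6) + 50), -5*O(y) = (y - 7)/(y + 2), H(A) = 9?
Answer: -2399397/20 ≈ -1.1997e+5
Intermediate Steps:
O(y) = -(-7 + y)/(5*(2 + y)) (O(y) = -(y - 7)/(5*(y + 2)) = -(-7 + y)/(5*(2 + y)))
x = 10857/20 (x = (9 + (2 - 1*0))*((7 - 1*(-6))/(5*(2 - 6)) + 50) = (9 + (2 + 0))*((⅕)*(7 + 6)/(-4) + 50) = (9 + 2)*((⅕)*(-¼)*13 + 50) = 11*(-13/20 + 50) = 11*(987/20) = 10857/20 ≈ 542.85)
x*(-221) = (10857/20)*(-221) = -2399397/20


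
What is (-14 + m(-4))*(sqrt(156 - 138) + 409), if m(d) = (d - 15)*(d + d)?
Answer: 56442 + 414*sqrt(2) ≈ 57028.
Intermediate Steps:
m(d) = 2*d*(-15 + d) (m(d) = (-15 + d)*(2*d) = 2*d*(-15 + d))
(-14 + m(-4))*(sqrt(156 - 138) + 409) = (-14 + 2*(-4)*(-15 - 4))*(sqrt(156 - 138) + 409) = (-14 + 2*(-4)*(-19))*(sqrt(18) + 409) = (-14 + 152)*(3*sqrt(2) + 409) = 138*(409 + 3*sqrt(2)) = 56442 + 414*sqrt(2)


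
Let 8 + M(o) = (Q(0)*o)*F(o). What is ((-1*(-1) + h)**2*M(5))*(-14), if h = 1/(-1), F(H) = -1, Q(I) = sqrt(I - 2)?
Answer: 0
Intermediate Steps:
Q(I) = sqrt(-2 + I)
M(o) = -8 - I*o*sqrt(2) (M(o) = -8 + (sqrt(-2 + 0)*o)*(-1) = -8 + (sqrt(-2)*o)*(-1) = -8 + ((I*sqrt(2))*o)*(-1) = -8 + (I*o*sqrt(2))*(-1) = -8 - I*o*sqrt(2))
h = -1 (h = 1*(-1) = -1)
((-1*(-1) + h)**2*M(5))*(-14) = ((-1*(-1) - 1)**2*(-8 - 1*I*5*sqrt(2)))*(-14) = ((1 - 1)**2*(-8 - 5*I*sqrt(2)))*(-14) = (0**2*(-8 - 5*I*sqrt(2)))*(-14) = (0*(-8 - 5*I*sqrt(2)))*(-14) = 0*(-14) = 0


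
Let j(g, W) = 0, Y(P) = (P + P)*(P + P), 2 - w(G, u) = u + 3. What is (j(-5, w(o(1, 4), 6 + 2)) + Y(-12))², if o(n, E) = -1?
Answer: 331776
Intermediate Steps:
w(G, u) = -1 - u (w(G, u) = 2 - (u + 3) = 2 - (3 + u) = 2 + (-3 - u) = -1 - u)
Y(P) = 4*P² (Y(P) = (2*P)*(2*P) = 4*P²)
(j(-5, w(o(1, 4), 6 + 2)) + Y(-12))² = (0 + 4*(-12)²)² = (0 + 4*144)² = (0 + 576)² = 576² = 331776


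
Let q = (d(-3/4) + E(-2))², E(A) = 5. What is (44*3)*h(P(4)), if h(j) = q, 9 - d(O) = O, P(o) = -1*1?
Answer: 114873/4 ≈ 28718.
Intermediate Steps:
P(o) = -1
d(O) = 9 - O
q = 3481/16 (q = ((9 - (-3)/4) + 5)² = ((9 - 1*(-¾)) + 5)² = ((9 + ¾) + 5)² = (39/4 + 5)² = (59/4)² = 3481/16 ≈ 217.56)
h(j) = 3481/16
(44*3)*h(P(4)) = (44*3)*(3481/16) = 132*(3481/16) = 114873/4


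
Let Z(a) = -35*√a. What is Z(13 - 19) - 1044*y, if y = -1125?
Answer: 1174500 - 35*I*√6 ≈ 1.1745e+6 - 85.732*I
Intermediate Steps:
Z(13 - 19) - 1044*y = -35*√(13 - 19) - 1044*(-1125) = -35*I*√6 + 1174500 = 1174500 - 35*I*√6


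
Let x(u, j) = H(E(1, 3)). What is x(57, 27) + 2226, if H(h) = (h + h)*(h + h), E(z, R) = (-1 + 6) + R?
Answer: 2482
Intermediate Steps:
E(z, R) = 5 + R
H(h) = 4*h**2 (H(h) = (2*h)*(2*h) = 4*h**2)
x(u, j) = 256 (x(u, j) = 4*(5 + 3)**2 = 4*8**2 = 4*64 = 256)
x(57, 27) + 2226 = 256 + 2226 = 2482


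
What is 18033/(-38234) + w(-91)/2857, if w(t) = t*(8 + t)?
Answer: 237261121/109234538 ≈ 2.1720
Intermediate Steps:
18033/(-38234) + w(-91)/2857 = 18033/(-38234) - 91*(8 - 91)/2857 = 18033*(-1/38234) - 91*(-83)*(1/2857) = -18033/38234 + 7553*(1/2857) = -18033/38234 + 7553/2857 = 237261121/109234538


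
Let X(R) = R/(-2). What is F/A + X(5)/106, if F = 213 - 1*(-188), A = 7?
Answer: 84977/1484 ≈ 57.262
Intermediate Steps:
F = 401 (F = 213 + 188 = 401)
X(R) = -R/2 (X(R) = R*(-½) = -R/2)
F/A + X(5)/106 = 401/7 - ½*5/106 = 401*(⅐) - 5/2*1/106 = 401/7 - 5/212 = 84977/1484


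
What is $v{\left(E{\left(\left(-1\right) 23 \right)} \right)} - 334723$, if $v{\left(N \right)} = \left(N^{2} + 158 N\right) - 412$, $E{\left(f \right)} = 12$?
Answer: $-333095$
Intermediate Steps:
$v{\left(N \right)} = -412 + N^{2} + 158 N$
$v{\left(E{\left(\left(-1\right) 23 \right)} \right)} - 334723 = \left(-412 + 12^{2} + 158 \cdot 12\right) - 334723 = \left(-412 + 144 + 1896\right) - 334723 = 1628 - 334723 = -333095$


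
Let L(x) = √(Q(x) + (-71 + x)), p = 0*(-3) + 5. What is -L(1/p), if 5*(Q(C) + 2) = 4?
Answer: -6*I*√2 ≈ -8.4853*I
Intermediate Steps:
Q(C) = -6/5 (Q(C) = -2 + (⅕)*4 = -2 + ⅘ = -6/5)
p = 5 (p = 0 + 5 = 5)
L(x) = √(-361/5 + x) (L(x) = √(-6/5 + (-71 + x)) = √(-361/5 + x))
-L(1/p) = -√(-1805 + 25/5)/5 = -√(-1805 + 25*(⅕))/5 = -√(-1805 + 5)/5 = -√(-1800)/5 = -30*I*√2/5 = -6*I*√2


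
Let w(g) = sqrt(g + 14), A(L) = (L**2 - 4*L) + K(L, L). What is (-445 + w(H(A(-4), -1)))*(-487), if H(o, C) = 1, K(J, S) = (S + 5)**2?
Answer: 216715 - 487*sqrt(15) ≈ 2.1483e+5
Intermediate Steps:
K(J, S) = (5 + S)**2
A(L) = L**2 + (5 + L)**2 - 4*L (A(L) = (L**2 - 4*L) + (5 + L)**2 = L**2 + (5 + L)**2 - 4*L)
w(g) = sqrt(14 + g)
(-445 + w(H(A(-4), -1)))*(-487) = (-445 + sqrt(14 + 1))*(-487) = (-445 + sqrt(15))*(-487) = 216715 - 487*sqrt(15)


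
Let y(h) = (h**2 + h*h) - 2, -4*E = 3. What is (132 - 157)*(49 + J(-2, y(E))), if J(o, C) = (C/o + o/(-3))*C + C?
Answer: -452725/384 ≈ -1179.0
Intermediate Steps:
E = -3/4 (E = -1/4*3 = -3/4 ≈ -0.75000)
y(h) = -2 + 2*h**2 (y(h) = (h**2 + h**2) - 2 = 2*h**2 - 2 = -2 + 2*h**2)
J(o, C) = C + C*(-o/3 + C/o) (J(o, C) = (C/o + o*(-1/3))*C + C = (C/o - o/3)*C + C = (-o/3 + C/o)*C + C = C*(-o/3 + C/o) + C = C + C*(-o/3 + C/o))
(132 - 157)*(49 + J(-2, y(E))) = (132 - 157)*(49 + ((-2 + 2*(-3/4)**2) + (-2 + 2*(-3/4)**2)**2/(-2) - 1/3*(-2 + 2*(-3/4)**2)*(-2))) = -25*(49 + ((-2 + 2*(9/16)) + (-2 + 2*(9/16))**2*(-1/2) - 1/3*(-2 + 2*(9/16))*(-2))) = -25*(49 + ((-2 + 9/8) + (-2 + 9/8)**2*(-1/2) - 1/3*(-2 + 9/8)*(-2))) = -25*(49 + (-7/8 + (-7/8)**2*(-1/2) - 1/3*(-7/8)*(-2))) = -25*(49 + (-7/8 + (49/64)*(-1/2) - 7/12)) = -25*(49 + (-7/8 - 49/128 - 7/12)) = -25*(49 - 707/384) = -25*18109/384 = -452725/384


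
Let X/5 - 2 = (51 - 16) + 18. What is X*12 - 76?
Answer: 3224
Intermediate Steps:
X = 275 (X = 10 + 5*((51 - 16) + 18) = 10 + 5*(35 + 18) = 10 + 5*53 = 10 + 265 = 275)
X*12 - 76 = 275*12 - 76 = 3300 - 76 = 3224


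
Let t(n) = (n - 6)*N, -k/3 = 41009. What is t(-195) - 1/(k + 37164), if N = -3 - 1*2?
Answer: 86292316/85863 ≈ 1005.0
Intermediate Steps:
k = -123027 (k = -3*41009 = -123027)
N = -5 (N = -3 - 2 = -5)
t(n) = 30 - 5*n (t(n) = (n - 6)*(-5) = (-6 + n)*(-5) = 30 - 5*n)
t(-195) - 1/(k + 37164) = (30 - 5*(-195)) - 1/(-123027 + 37164) = (30 + 975) - 1/(-85863) = 1005 - 1*(-1/85863) = 1005 + 1/85863 = 86292316/85863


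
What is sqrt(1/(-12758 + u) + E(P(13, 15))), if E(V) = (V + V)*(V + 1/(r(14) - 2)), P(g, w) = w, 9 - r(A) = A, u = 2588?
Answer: sqrt(250987408630)/23730 ≈ 21.112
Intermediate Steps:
r(A) = 9 - A
E(V) = 2*V*(-1/7 + V) (E(V) = (V + V)*(V + 1/((9 - 1*14) - 2)) = (2*V)*(V + 1/((9 - 14) - 2)) = (2*V)*(V + 1/(-5 - 2)) = (2*V)*(V + 1/(-7)) = (2*V)*(V - 1/7) = (2*V)*(-1/7 + V) = 2*V*(-1/7 + V))
sqrt(1/(-12758 + u) + E(P(13, 15))) = sqrt(1/(-12758 + 2588) + (2/7)*15*(-1 + 7*15)) = sqrt(1/(-10170) + (2/7)*15*(-1 + 105)) = sqrt(-1/10170 + (2/7)*15*104) = sqrt(-1/10170 + 3120/7) = sqrt(31730393/71190) = sqrt(250987408630)/23730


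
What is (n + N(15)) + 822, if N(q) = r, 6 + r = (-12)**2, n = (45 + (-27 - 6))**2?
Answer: 1104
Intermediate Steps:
n = 144 (n = (45 - 33)**2 = 12**2 = 144)
r = 138 (r = -6 + (-12)**2 = -6 + 144 = 138)
N(q) = 138
(n + N(15)) + 822 = (144 + 138) + 822 = 282 + 822 = 1104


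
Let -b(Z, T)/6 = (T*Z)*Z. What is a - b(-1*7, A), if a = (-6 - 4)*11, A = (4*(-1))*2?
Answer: -2462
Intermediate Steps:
A = -8 (A = -4*2 = -8)
b(Z, T) = -6*T*Z² (b(Z, T) = -6*T*Z*Z = -6*T*Z²)
a = -110 (a = -10*11 = -110)
a - b(-1*7, A) = -110 - (-6)*(-8)*(-1*7)² = -110 - (-6)*(-8)*(-7)² = -110 - (-6)*(-8)*49 = -110 - 1*2352 = -110 - 2352 = -2462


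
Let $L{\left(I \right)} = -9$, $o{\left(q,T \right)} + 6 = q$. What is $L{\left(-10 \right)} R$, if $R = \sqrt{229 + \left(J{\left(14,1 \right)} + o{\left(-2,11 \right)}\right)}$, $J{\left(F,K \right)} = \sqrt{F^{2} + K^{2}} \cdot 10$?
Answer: $- 9 \sqrt{221 + 10 \sqrt{197}} \approx -171.08$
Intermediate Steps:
$o{\left(q,T \right)} = -6 + q$
$J{\left(F,K \right)} = 10 \sqrt{F^{2} + K^{2}}$
$R = \sqrt{221 + 10 \sqrt{197}}$ ($R = \sqrt{229 + \left(10 \sqrt{14^{2} + 1^{2}} - 8\right)} = \sqrt{229 - \left(8 - 10 \sqrt{196 + 1}\right)} = \sqrt{229 - \left(8 - 10 \sqrt{197}\right)} = \sqrt{221 + 10 \sqrt{197}} \approx 19.009$)
$L{\left(-10 \right)} R = - 9 \sqrt{221 + 10 \sqrt{197}}$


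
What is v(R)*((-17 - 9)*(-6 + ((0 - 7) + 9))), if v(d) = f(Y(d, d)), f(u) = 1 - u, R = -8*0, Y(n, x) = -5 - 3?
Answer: 936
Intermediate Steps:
Y(n, x) = -8
R = 0
v(d) = 9 (v(d) = 1 - 1*(-8) = 1 + 8 = 9)
v(R)*((-17 - 9)*(-6 + ((0 - 7) + 9))) = 9*((-17 - 9)*(-6 + ((0 - 7) + 9))) = 9*(-26*(-6 + (-7 + 9))) = 9*(-26*(-6 + 2)) = 9*(-26*(-4)) = 9*104 = 936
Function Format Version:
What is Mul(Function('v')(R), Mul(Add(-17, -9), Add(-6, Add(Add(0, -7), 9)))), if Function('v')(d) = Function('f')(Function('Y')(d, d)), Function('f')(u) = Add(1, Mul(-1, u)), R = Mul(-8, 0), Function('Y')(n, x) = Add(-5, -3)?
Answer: 936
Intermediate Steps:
Function('Y')(n, x) = -8
R = 0
Function('v')(d) = 9 (Function('v')(d) = Add(1, Mul(-1, -8)) = Add(1, 8) = 9)
Mul(Function('v')(R), Mul(Add(-17, -9), Add(-6, Add(Add(0, -7), 9)))) = Mul(9, Mul(Add(-17, -9), Add(-6, Add(Add(0, -7), 9)))) = Mul(9, Mul(-26, Add(-6, Add(-7, 9)))) = Mul(9, Mul(-26, Add(-6, 2))) = Mul(9, Mul(-26, -4)) = Mul(9, 104) = 936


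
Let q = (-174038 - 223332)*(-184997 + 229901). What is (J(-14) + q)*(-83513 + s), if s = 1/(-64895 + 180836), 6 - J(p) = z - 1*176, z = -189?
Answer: 172771149712004763788/115941 ≈ 1.4902e+15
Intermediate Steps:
q = -17843502480 (q = -397370*44904 = -17843502480)
J(p) = 371 (J(p) = 6 - (-189 - 1*176) = 6 - (-189 - 176) = 6 - 1*(-365) = 6 + 365 = 371)
s = 1/115941 ≈ 8.6251e-6
(J(-14) + q)*(-83513 + s) = (371 - 17843502480)*(-83513 + 1/115941) = -17843502109*(-9682580732/115941) = 172771149712004763788/115941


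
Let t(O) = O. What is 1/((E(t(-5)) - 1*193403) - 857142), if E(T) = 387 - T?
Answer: -1/1050153 ≈ -9.5224e-7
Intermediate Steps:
1/((E(t(-5)) - 1*193403) - 857142) = 1/(((387 - 1*(-5)) - 1*193403) - 857142) = 1/(((387 + 5) - 193403) - 857142) = 1/((392 - 193403) - 857142) = 1/(-193011 - 857142) = 1/(-1050153) = -1/1050153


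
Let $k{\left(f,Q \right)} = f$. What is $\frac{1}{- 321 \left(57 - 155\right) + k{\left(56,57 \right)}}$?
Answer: $\frac{1}{31514} \approx 3.1732 \cdot 10^{-5}$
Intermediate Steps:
$\frac{1}{- 321 \left(57 - 155\right) + k{\left(56,57 \right)}} = \frac{1}{- 321 \left(57 - 155\right) + 56} = \frac{1}{\left(-321\right) \left(-98\right) + 56} = \frac{1}{31458 + 56} = \frac{1}{31514}$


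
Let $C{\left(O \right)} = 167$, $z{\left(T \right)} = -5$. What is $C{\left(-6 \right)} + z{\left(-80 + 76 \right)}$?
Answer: $162$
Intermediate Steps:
$C{\left(-6 \right)} + z{\left(-80 + 76 \right)} = 167 - 5 = 162$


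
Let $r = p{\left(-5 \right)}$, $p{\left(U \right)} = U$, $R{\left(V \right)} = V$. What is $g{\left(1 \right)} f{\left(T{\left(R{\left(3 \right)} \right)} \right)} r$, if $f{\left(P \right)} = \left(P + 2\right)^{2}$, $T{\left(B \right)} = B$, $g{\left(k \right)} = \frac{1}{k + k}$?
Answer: $- \frac{125}{2} \approx -62.5$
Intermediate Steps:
$g{\left(k \right)} = \frac{1}{2 k}$
$r = -5$
$f{\left(P \right)} = \left(2 + P\right)^{2}$
$g{\left(1 \right)} f{\left(T{\left(R{\left(3 \right)} \right)} \right)} r = \frac{1}{2 \cdot 1} \left(2 + 3\right)^{2} \left(-5\right) = \frac{1}{2} \cdot 1 \cdot 5^{2} \left(-5\right) = \frac{1}{2} \cdot 25 \left(-5\right) = \frac{25}{2} \left(-5\right) = - \frac{125}{2}$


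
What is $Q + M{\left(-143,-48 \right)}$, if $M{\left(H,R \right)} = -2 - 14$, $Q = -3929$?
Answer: $-3945$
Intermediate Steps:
$M{\left(H,R \right)} = -16$
$Q + M{\left(-143,-48 \right)} = -3929 - 16 = -3945$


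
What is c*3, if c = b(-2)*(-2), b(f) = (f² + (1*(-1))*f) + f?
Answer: -24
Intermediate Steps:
b(f) = f² (b(f) = (f² - f) + f = f²)
c = -8 (c = (-2)²*(-2) = 4*(-2) = -8)
c*3 = -8*3 = -24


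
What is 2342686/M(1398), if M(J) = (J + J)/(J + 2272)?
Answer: 2149414405/699 ≈ 3.0750e+6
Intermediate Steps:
M(J) = 2*J/(2272 + J) (M(J) = (2*J)/(2272 + J) = 2*J/(2272 + J))
2342686/M(1398) = 2342686/((2*1398/(2272 + 1398))) = 2342686/((2*1398/3670)) = 2342686/((2*1398*(1/3670))) = 2342686/(1398/1835) = 2342686*(1835/1398) = 2149414405/699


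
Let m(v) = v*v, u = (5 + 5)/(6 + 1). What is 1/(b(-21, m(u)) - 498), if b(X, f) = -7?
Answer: -1/505 ≈ -0.0019802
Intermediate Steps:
u = 10/7 ≈ 1.4286
m(v) = v²
1/(b(-21, m(u)) - 498) = 1/(-7 - 498) = 1/(-505) = -1/505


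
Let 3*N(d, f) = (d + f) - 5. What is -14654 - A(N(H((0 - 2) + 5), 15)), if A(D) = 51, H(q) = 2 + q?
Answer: -14705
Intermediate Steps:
N(d, f) = -5/3 + d/3 + f/3 (N(d, f) = ((d + f) - 5)/3 = (-5 + d + f)/3 = -5/3 + d/3 + f/3)
-14654 - A(N(H((0 - 2) + 5), 15)) = -14654 - 1*51 = -14654 - 51 = -14705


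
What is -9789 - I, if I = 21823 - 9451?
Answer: -22161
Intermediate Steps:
I = 12372
-9789 - I = -9789 - 1*12372 = -9789 - 12372 = -22161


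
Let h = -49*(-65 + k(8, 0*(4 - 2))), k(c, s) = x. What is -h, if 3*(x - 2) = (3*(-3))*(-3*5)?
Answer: -882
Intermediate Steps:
x = 47 (x = 2 + ((3*(-3))*(-3*5))/3 = 2 + (-9*(-15))/3 = 2 + (⅓)*135 = 2 + 45 = 47)
k(c, s) = 47
h = 882 (h = -49*(-65 + 47) = -49*(-18) = 882)
-h = -1*882 = -882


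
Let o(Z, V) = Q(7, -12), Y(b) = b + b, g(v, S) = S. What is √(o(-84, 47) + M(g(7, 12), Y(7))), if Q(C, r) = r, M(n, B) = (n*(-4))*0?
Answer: 2*I*√3 ≈ 3.4641*I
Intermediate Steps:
Y(b) = 2*b
M(n, B) = 0 (M(n, B) = -4*n*0 = 0)
o(Z, V) = -12
√(o(-84, 47) + M(g(7, 12), Y(7))) = √(-12 + 0) = √(-12) = 2*I*√3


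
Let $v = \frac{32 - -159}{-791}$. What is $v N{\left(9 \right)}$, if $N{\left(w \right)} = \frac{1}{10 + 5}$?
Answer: $- \frac{191}{11865} \approx -0.016098$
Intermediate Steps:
$N{\left(w \right)} = \frac{1}{15}$
$v = - \frac{191}{791}$ ($v = \left(32 + 159\right) \left(- \frac{1}{791}\right) = 191 \left(- \frac{1}{791}\right) = - \frac{191}{791} \approx -0.24147$)
$v N{\left(9 \right)} = \left(- \frac{191}{791}\right) \frac{1}{15} = - \frac{191}{11865}$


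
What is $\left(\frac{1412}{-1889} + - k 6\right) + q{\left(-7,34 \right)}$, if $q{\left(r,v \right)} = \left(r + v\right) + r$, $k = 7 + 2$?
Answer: $- \frac{65638}{1889} \approx -34.747$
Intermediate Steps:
$k = 9$
$q{\left(r,v \right)} = v + 2 r$
$\left(\frac{1412}{-1889} + - k 6\right) + q{\left(-7,34 \right)} = \left(\frac{1412}{-1889} + \left(-1\right) 9 \cdot 6\right) + \left(34 + 2 \left(-7\right)\right) = \left(1412 \left(- \frac{1}{1889}\right) - 54\right) + \left(34 - 14\right) = \left(- \frac{1412}{1889} - 54\right) + 20 = - \frac{103418}{1889} + 20 = - \frac{65638}{1889}$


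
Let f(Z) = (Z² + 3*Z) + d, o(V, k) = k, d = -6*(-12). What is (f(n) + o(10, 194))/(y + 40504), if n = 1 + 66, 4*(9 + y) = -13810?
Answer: 3304/24695 ≈ 0.13379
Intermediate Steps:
y = -6923/2 (y = -9 + (¼)*(-13810) = -9 - 6905/2 = -6923/2 ≈ -3461.5)
n = 67
d = 72
f(Z) = 72 + Z² + 3*Z (f(Z) = (Z² + 3*Z) + 72 = 72 + Z² + 3*Z)
(f(n) + o(10, 194))/(y + 40504) = ((72 + 67² + 3*67) + 194)/(-6923/2 + 40504) = ((72 + 4489 + 201) + 194)/(74085/2) = (4762 + 194)*(2/74085) = 4956*(2/74085) = 3304/24695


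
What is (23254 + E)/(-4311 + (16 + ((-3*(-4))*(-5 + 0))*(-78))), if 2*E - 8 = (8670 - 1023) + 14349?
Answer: 34256/385 ≈ 88.977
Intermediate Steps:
E = 11002 (E = 4 + ((8670 - 1023) + 14349)/2 = 4 + (7647 + 14349)/2 = 4 + (1/2)*21996 = 4 + 10998 = 11002)
(23254 + E)/(-4311 + (16 + ((-3*(-4))*(-5 + 0))*(-78))) = (23254 + 11002)/(-4311 + (16 + ((-3*(-4))*(-5 + 0))*(-78))) = 34256/(-4311 + (16 + (12*(-5))*(-78))) = 34256/(-4311 + (16 - 60*(-78))) = 34256/(-4311 + (16 + 4680)) = 34256/(-4311 + 4696) = 34256/385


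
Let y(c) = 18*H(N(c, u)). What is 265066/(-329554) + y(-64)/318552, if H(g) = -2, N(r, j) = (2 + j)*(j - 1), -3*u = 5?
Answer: -3518715349/4374170242 ≈ -0.80443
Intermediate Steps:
u = -5/3 (u = -⅓*5 = -5/3 ≈ -1.6667)
N(r, j) = (-1 + j)*(2 + j) (N(r, j) = (2 + j)*(-1 + j) = (-1 + j)*(2 + j))
y(c) = -36 (y(c) = 18*(-2) = -36)
265066/(-329554) + y(-64)/318552 = 265066/(-329554) - 36/318552 = 265066*(-1/329554) - 36*1/318552 = -132533/164777 - 3/26546 = -3518715349/4374170242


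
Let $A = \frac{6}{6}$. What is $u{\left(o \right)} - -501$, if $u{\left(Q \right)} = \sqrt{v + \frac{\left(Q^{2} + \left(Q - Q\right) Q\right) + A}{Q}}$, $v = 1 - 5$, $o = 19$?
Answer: $501 + \frac{\sqrt{5434}}{19} \approx 504.88$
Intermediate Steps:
$A = 1$ ($A = 6 \cdot \frac{1}{6} = 1$)
$v = -4$
$u{\left(Q \right)} = \sqrt{-4 + \frac{1 + Q^{2}}{Q}}$ ($u{\left(Q \right)} = \sqrt{-4 + \frac{\left(Q^{2} + \left(Q - Q\right) Q\right) + 1}{Q}} = \sqrt{-4 + \frac{\left(Q^{2} + 0 Q\right) + 1}{Q}} = \sqrt{-4 + \frac{\left(Q^{2} + 0\right) + 1}{Q}} = \sqrt{-4 + \frac{Q^{2} + 1}{Q}} = \sqrt{-4 + \frac{1 + Q^{2}}{Q}}$)
$u{\left(o \right)} - -501 = \sqrt{-4 + 19 + \frac{1}{19}} - -501 = \sqrt{-4 + 19 + \frac{1}{19}} + 501 = \sqrt{\frac{286}{19}} + 501 = \frac{\sqrt{5434}}{19} + 501 = 501 + \frac{\sqrt{5434}}{19}$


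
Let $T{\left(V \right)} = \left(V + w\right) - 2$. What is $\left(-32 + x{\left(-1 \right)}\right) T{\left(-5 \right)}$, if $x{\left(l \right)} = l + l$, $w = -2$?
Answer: $306$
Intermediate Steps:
$x{\left(l \right)} = 2 l$
$T{\left(V \right)} = -4 + V$ ($T{\left(V \right)} = \left(V - 2\right) - 2 = \left(-2 + V\right) - 2 = -4 + V$)
$\left(-32 + x{\left(-1 \right)}\right) T{\left(-5 \right)} = \left(-32 + 2 \left(-1\right)\right) \left(-4 - 5\right) = \left(-32 - 2\right) \left(-9\right) = \left(-34\right) \left(-9\right) = 306$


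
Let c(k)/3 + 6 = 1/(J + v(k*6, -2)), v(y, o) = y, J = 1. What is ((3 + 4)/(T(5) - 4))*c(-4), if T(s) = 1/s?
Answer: 14595/437 ≈ 33.398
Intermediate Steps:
T(s) = 1/s
c(k) = -18 + 3/(1 + 6*k) (c(k) = -18 + 3/(1 + k*6) = -18 + 3/(1 + 6*k))
((3 + 4)/(T(5) - 4))*c(-4) = ((3 + 4)/(1/5 - 4))*(3*(-5 - 36*(-4))/(1 + 6*(-4))) = (7/(1/5 - 4))*(3*(-5 + 144)/(1 - 24)) = (7/(-19/5))*(3*139/(-23)) = (-5/19*7)*(3*(-1/23)*139) = -35/19*(-417/23) = 14595/437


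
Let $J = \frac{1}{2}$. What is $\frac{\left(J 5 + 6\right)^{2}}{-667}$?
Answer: $- \frac{289}{2668} \approx -0.10832$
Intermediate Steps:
$J = \frac{1}{2} \approx 0.5$
$\frac{\left(J 5 + 6\right)^{2}}{-667} = \frac{\left(\frac{1}{2} \cdot 5 + 6\right)^{2}}{-667} = \left(\frac{5}{2} + 6\right)^{2} \left(- \frac{1}{667}\right) = \left(\frac{17}{2}\right)^{2} \left(- \frac{1}{667}\right) = \frac{289}{4} \left(- \frac{1}{667}\right) = - \frac{289}{2668}$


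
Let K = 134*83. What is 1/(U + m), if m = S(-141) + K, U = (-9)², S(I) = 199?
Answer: 1/11402 ≈ 8.7704e-5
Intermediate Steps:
K = 11122
U = 81
m = 11321 (m = 199 + 11122 = 11321)
1/(U + m) = 1/(81 + 11321) = 1/11402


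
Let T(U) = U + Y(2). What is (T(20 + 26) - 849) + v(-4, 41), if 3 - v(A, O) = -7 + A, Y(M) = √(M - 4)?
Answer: -789 + I*√2 ≈ -789.0 + 1.4142*I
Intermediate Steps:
Y(M) = √(-4 + M)
v(A, O) = 10 - A (v(A, O) = 3 - (-7 + A) = 3 + (7 - A) = 10 - A)
T(U) = U + I*√2 (T(U) = U + √(-4 + 2) = U + √(-2) = U + I*√2)
(T(20 + 26) - 849) + v(-4, 41) = (((20 + 26) + I*√2) - 849) + (10 - 1*(-4)) = ((46 + I*√2) - 849) + (10 + 4) = (-803 + I*√2) + 14 = -789 + I*√2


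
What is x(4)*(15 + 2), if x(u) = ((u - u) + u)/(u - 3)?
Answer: 68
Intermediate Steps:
x(u) = u/(-3 + u) (x(u) = (0 + u)/(-3 + u) = u/(-3 + u))
x(4)*(15 + 2) = (4/(-3 + 4))*(15 + 2) = (4/1)*17 = (4*1)*17 = 4*17 = 68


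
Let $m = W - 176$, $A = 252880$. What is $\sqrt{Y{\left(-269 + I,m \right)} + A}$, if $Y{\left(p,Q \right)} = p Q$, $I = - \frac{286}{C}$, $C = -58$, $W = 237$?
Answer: $\frac{\sqrt{199125078}}{29} \approx 486.59$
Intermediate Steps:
$I = \frac{143}{29}$ ($I = - \frac{286}{-58} = \left(-286\right) \left(- \frac{1}{58}\right) = \frac{143}{29} \approx 4.931$)
$m = 61$ ($m = 237 - 176 = 61$)
$Y{\left(p,Q \right)} = Q p$
$\sqrt{Y{\left(-269 + I,m \right)} + A} = \sqrt{61 \left(-269 + \frac{143}{29}\right) + 252880} = \sqrt{61 \left(- \frac{7658}{29}\right) + 252880} = \sqrt{- \frac{467138}{29} + 252880} = \sqrt{\frac{6866382}{29}} = \frac{\sqrt{199125078}}{29}$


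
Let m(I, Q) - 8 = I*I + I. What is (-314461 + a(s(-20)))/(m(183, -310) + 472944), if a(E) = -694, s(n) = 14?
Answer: -315155/506624 ≈ -0.62207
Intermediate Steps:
m(I, Q) = 8 + I + I**2 (m(I, Q) = 8 + (I*I + I) = 8 + (I**2 + I) = 8 + (I + I**2) = 8 + I + I**2)
(-314461 + a(s(-20)))/(m(183, -310) + 472944) = (-314461 - 694)/((8 + 183 + 183**2) + 472944) = -315155/((8 + 183 + 33489) + 472944) = -315155/(33680 + 472944) = -315155/506624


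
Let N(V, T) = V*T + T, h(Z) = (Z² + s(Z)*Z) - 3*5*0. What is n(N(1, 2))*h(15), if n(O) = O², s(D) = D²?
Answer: 57600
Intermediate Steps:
h(Z) = Z² + Z³ (h(Z) = (Z² + Z²*Z) - 3*5*0 = (Z² + Z³) - 15*0 = (Z² + Z³) + 0 = Z² + Z³)
N(V, T) = T + T*V (N(V, T) = T*V + T = T + T*V)
n(N(1, 2))*h(15) = (2*(1 + 1))²*(15²*(1 + 15)) = (2*2)²*(225*16) = 4²*3600 = 16*3600 = 57600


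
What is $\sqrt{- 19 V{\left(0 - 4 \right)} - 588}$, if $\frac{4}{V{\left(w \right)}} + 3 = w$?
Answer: $\frac{2 i \sqrt{7070}}{7} \approx 24.024 i$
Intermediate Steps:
$V{\left(w \right)} = \frac{4}{-3 + w}$
$\sqrt{- 19 V{\left(0 - 4 \right)} - 588} = \sqrt{- 19 \frac{4}{-3 + \left(0 - 4\right)} - 588} = \sqrt{- 19 \frac{4}{-3 - 4} - 588} = \sqrt{- 19 \frac{4}{-7} - 588} = \sqrt{- 19 \cdot 4 \left(- \frac{1}{7}\right) - 588} = \sqrt{\left(-19\right) \left(- \frac{4}{7}\right) - 588} = \sqrt{\frac{76}{7} - 588} = \sqrt{- \frac{4040}{7}} = \frac{2 i \sqrt{7070}}{7}$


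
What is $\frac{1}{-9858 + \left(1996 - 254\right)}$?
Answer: $- \frac{1}{8116} \approx -0.00012321$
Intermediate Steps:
$\frac{1}{-9858 + \left(1996 - 254\right)} = \frac{1}{-9858 + 1742} = \frac{1}{-8116} = - \frac{1}{8116}$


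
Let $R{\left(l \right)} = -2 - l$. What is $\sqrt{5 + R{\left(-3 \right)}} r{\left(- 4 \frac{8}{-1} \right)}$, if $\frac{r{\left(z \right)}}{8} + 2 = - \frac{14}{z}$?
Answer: $- \frac{39 \sqrt{6}}{2} \approx -47.765$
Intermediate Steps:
$r{\left(z \right)} = -16 - \frac{112}{z}$ ($r{\left(z \right)} = -16 + 8 \left(- \frac{14}{z}\right) = -16 - \frac{112}{z}$)
$\sqrt{5 + R{\left(-3 \right)}} r{\left(- 4 \frac{8}{-1} \right)} = \sqrt{5 - -1} \left(-16 - \frac{112}{\left(-4\right) \frac{8}{-1}}\right) = \sqrt{5 + \left(-2 + 3\right)} \left(-16 - \frac{112}{\left(-4\right) 8 \left(-1\right)}\right) = \sqrt{5 + 1} \left(-16 - \frac{112}{\left(-4\right) \left(-8\right)}\right) = \sqrt{6} \left(-16 - \frac{112}{32}\right) = \sqrt{6} \left(-16 - \frac{7}{2}\right) = \sqrt{6} \left(- \frac{39}{2}\right) = - \frac{39 \sqrt{6}}{2}$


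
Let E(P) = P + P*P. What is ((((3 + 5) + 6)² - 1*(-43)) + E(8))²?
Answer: 96721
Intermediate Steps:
E(P) = P + P²
((((3 + 5) + 6)² - 1*(-43)) + E(8))² = ((((3 + 5) + 6)² - 1*(-43)) + 8*(1 + 8))² = (((8 + 6)² + 43) + 8*9)² = ((14² + 43) + 72)² = ((196 + 43) + 72)² = (239 + 72)² = 311² = 96721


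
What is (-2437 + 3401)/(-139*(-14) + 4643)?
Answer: 964/6589 ≈ 0.14630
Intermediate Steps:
(-2437 + 3401)/(-139*(-14) + 4643) = 964/(1946 + 4643) = 964/6589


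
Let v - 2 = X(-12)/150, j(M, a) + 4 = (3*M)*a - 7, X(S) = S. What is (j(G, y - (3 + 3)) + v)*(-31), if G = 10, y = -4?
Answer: 239537/25 ≈ 9581.5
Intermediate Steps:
j(M, a) = -11 + 3*M*a (j(M, a) = -4 + ((3*M)*a - 7) = -4 + (3*M*a - 7) = -4 + (-7 + 3*M*a) = -11 + 3*M*a)
v = 48/25 (v = 2 - 12/150 = 2 - 12*1/150 = 2 - 2/25 = 48/25 ≈ 1.9200)
(j(G, y - (3 + 3)) + v)*(-31) = ((-11 + 3*10*(-4 - (3 + 3))) + 48/25)*(-31) = ((-11 + 3*10*(-4 - 1*6)) + 48/25)*(-31) = ((-11 + 3*10*(-4 - 6)) + 48/25)*(-31) = ((-11 + 3*10*(-10)) + 48/25)*(-31) = ((-11 - 300) + 48/25)*(-31) = (-311 + 48/25)*(-31) = -7727/25*(-31) = 239537/25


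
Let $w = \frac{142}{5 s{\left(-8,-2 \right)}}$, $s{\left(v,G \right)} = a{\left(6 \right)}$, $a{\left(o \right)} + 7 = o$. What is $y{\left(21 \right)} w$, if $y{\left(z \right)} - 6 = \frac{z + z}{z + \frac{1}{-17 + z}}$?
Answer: $- \frac{96276}{425} \approx -226.53$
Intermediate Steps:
$a{\left(o \right)} = -7 + o$
$s{\left(v,G \right)} = -1$ ($s{\left(v,G \right)} = -7 + 6 = -1$)
$y{\left(z \right)} = 6 + \frac{2 z}{z + \frac{1}{-17 + z}}$ ($y{\left(z \right)} = 6 + \frac{z + z}{z + \frac{1}{-17 + z}} = 6 + \frac{2 z}{z + \frac{1}{-17 + z}}$)
$w = - \frac{142}{5}$ ($w = \frac{142}{5 \left(-1\right)} = \frac{142}{-5} = 142 \left(- \frac{1}{5}\right) = - \frac{142}{5} \approx -28.4$)
$y{\left(21 \right)} w = \frac{2 \left(3 - 1428 + 4 \cdot 21^{2}\right)}{1 + 21^{2} - 357} \left(- \frac{142}{5}\right) = \frac{2 \left(3 - 1428 + 4 \cdot 441\right)}{1 + 441 - 357} \left(- \frac{142}{5}\right) = \frac{2 \left(3 - 1428 + 1764\right)}{85} \left(- \frac{142}{5}\right) = 2 \cdot \frac{1}{85} \cdot 339 \left(- \frac{142}{5}\right) = \frac{678}{85} \left(- \frac{142}{5}\right) = - \frac{96276}{425}$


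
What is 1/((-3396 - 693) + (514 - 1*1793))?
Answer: -1/5368 ≈ -0.00018629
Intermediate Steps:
1/((-3396 - 693) + (514 - 1*1793)) = 1/(-4089 + (514 - 1793)) = 1/(-4089 - 1279) = 1/(-5368) = -1/5368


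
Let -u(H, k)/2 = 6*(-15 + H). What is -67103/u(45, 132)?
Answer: 67103/360 ≈ 186.40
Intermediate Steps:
u(H, k) = 180 - 12*H (u(H, k) = -12*(-15 + H) = -2*(-90 + 6*H) = 180 - 12*H)
-67103/u(45, 132) = -67103/(180 - 12*45) = -67103/(180 - 540) = -67103/(-360) = -67103*(-1/360) = 67103/360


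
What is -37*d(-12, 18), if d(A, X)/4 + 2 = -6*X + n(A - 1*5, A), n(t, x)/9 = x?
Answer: 32264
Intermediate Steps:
n(t, x) = 9*x
d(A, X) = -8 - 24*X + 36*A (d(A, X) = -8 + 4*(-6*X + 9*A) = -8 + (-24*X + 36*A) = -8 - 24*X + 36*A)
-37*d(-12, 18) = -37*(-8 - 24*18 + 36*(-12)) = -37*(-8 - 432 - 432) = -37*(-872) = 32264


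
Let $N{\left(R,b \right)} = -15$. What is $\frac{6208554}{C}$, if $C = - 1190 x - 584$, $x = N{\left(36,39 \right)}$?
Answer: $\frac{3104277}{8633} \approx 359.58$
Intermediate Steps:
$x = -15$
$C = 17266$ ($C = \left(-1190\right) \left(-15\right) - 584 = 17850 - 584 = 17266$)
$\frac{6208554}{C} = \frac{6208554}{17266} = 6208554 \cdot \frac{1}{17266} = \frac{3104277}{8633}$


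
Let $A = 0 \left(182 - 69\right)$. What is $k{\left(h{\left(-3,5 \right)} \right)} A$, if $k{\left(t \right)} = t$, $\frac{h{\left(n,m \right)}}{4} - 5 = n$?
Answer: $0$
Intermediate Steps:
$h{\left(n,m \right)} = 20 + 4 n$
$A = 0$ ($A = 0 \left(182 - 69\right) = 0 \cdot 113 = 0$)
$k{\left(h{\left(-3,5 \right)} \right)} A = \left(20 + 4 \left(-3\right)\right) 0 = \left(20 - 12\right) 0 = 8 \cdot 0 = 0$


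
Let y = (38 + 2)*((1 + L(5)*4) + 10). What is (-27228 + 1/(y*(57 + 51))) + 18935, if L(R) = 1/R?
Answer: -422743967/50976 ≈ -8293.0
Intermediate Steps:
y = 472 (y = (38 + 2)*((1 + 4/5) + 10) = 40*((1 + (⅕)*4) + 10) = 40*((1 + ⅘) + 10) = 40*(9/5 + 10) = 40*(59/5) = 472)
(-27228 + 1/(y*(57 + 51))) + 18935 = (-27228 + 1/(472*(57 + 51))) + 18935 = (-27228 + 1/(472*108)) + 18935 = (-27228 + 1/50976) + 18935 = -1387974527/50976 + 18935 = -422743967/50976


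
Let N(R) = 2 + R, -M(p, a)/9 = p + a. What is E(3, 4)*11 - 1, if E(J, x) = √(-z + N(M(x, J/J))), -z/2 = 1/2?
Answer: -1 + 11*I*√42 ≈ -1.0 + 71.288*I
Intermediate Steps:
M(p, a) = -9*a - 9*p (M(p, a) = -9*(p + a) = -9*(a + p) = -9*a - 9*p)
z = -1 (z = -2/2 = -2*½ = -1)
E(J, x) = √(-6 - 9*x) (E(J, x) = √(-1*(-1) + (2 + (-9*J/J - 9*x))) = √(1 + (2 + (-9*1 - 9*x))) = √(1 + (2 + (-9 - 9*x))) = √(1 + (-7 - 9*x)) = √(-6 - 9*x))
E(3, 4)*11 - 1 = √(-6 - 9*4)*11 - 1 = √(-6 - 36)*11 - 1 = √(-42)*11 - 1 = (I*√42)*11 - 1 = 11*I*√42 - 1 = -1 + 11*I*√42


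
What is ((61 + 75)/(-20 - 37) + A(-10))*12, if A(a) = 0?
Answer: -544/19 ≈ -28.632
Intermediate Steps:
((61 + 75)/(-20 - 37) + A(-10))*12 = ((61 + 75)/(-20 - 37) + 0)*12 = (136/(-57) + 0)*12 = (136*(-1/57) + 0)*12 = (-136/57 + 0)*12 = -136/57*12 = -544/19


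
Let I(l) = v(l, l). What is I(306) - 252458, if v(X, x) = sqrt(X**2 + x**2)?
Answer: -252458 + 306*sqrt(2) ≈ -2.5203e+5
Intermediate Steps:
I(l) = sqrt(2)*sqrt(l**2) (I(l) = sqrt(l**2 + l**2) = sqrt(2*l**2) = sqrt(2)*sqrt(l**2))
I(306) - 252458 = sqrt(2)*sqrt(306**2) - 252458 = sqrt(2)*sqrt(93636) - 252458 = sqrt(2)*306 - 252458 = 306*sqrt(2) - 252458 = -252458 + 306*sqrt(2)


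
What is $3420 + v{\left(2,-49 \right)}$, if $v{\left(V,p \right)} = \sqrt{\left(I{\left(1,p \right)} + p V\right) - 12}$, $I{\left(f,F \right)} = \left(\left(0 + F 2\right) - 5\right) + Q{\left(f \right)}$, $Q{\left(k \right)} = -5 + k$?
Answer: $3420 + i \sqrt{217} \approx 3420.0 + 14.731 i$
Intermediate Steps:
$I{\left(f,F \right)} = -10 + f + 2 F$ ($I{\left(f,F \right)} = \left(\left(0 + F 2\right) - 5\right) + \left(-5 + f\right) = \left(\left(0 + 2 F\right) - 5\right) + \left(-5 + f\right) = \left(2 F - 5\right) + \left(-5 + f\right) = \left(-5 + 2 F\right) + \left(-5 + f\right) = -10 + f + 2 F$)
$v{\left(V,p \right)} = \sqrt{-21 + 2 p + V p}$ ($v{\left(V,p \right)} = \sqrt{\left(\left(-10 + 1 + 2 p\right) + p V\right) - 12} = \sqrt{\left(\left(-9 + 2 p\right) + V p\right) - 12} = \sqrt{\left(-9 + 2 p + V p\right) - 12} = \sqrt{-21 + 2 p + V p}$)
$3420 + v{\left(2,-49 \right)} = 3420 + \sqrt{-21 + 2 \left(-49\right) + 2 \left(-49\right)} = 3420 + \sqrt{-21 - 98 - 98} = 3420 + \sqrt{-217} = 3420 + i \sqrt{217}$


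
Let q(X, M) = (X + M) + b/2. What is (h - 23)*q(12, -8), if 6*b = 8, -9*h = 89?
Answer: -4144/27 ≈ -153.48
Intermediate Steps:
h = -89/9 (h = -⅑*89 = -89/9 ≈ -9.8889)
b = 4/3 (b = (⅙)*8 = 4/3 ≈ 1.3333)
q(X, M) = ⅔ + M + X (q(X, M) = (X + M) + (4/3)/2 = (M + X) + (4/3)*(½) = (M + X) + ⅔ = ⅔ + M + X)
(h - 23)*q(12, -8) = (-89/9 - 23)*(⅔ - 8 + 12) = -296/9*14/3 = -4144/27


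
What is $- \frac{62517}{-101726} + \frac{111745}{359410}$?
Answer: $\frac{1691830342}{1828067083} \approx 0.92548$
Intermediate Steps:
$- \frac{62517}{-101726} + \frac{111745}{359410} = \left(-62517\right) \left(- \frac{1}{101726}\right) + 111745 \cdot \frac{1}{359410} = \frac{62517}{101726} + \frac{22349}{71882} = \frac{1691830342}{1828067083}$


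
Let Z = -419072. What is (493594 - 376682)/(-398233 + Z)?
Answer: -116912/817305 ≈ -0.14305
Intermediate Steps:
(493594 - 376682)/(-398233 + Z) = (493594 - 376682)/(-398233 - 419072) = 116912/(-817305) = 116912*(-1/817305) = -116912/817305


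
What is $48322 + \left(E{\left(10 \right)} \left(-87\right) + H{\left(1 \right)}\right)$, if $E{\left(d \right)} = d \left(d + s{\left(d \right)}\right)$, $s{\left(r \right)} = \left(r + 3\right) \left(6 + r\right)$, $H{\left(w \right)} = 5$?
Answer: $-141333$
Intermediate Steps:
$s{\left(r \right)} = \left(3 + r\right) \left(6 + r\right)$
$E{\left(d \right)} = d \left(18 + d^{2} + 10 d\right)$ ($E{\left(d \right)} = d \left(d + \left(18 + d^{2} + 9 d\right)\right) = d \left(18 + d^{2} + 10 d\right)$)
$48322 + \left(E{\left(10 \right)} \left(-87\right) + H{\left(1 \right)}\right) = 48322 + \left(10 \left(18 + 10^{2} + 10 \cdot 10\right) \left(-87\right) + 5\right) = 48322 + \left(10 \left(18 + 100 + 100\right) \left(-87\right) + 5\right) = 48322 + \left(10 \cdot 218 \left(-87\right) + 5\right) = 48322 + \left(2180 \left(-87\right) + 5\right) = 48322 + \left(-189660 + 5\right) = 48322 - 189655 = -141333$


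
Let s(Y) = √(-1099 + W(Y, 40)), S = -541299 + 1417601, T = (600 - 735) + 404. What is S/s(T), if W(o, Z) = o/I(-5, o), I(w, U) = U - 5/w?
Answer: -2628906*I*√8893830/296461 ≈ -26446.0*I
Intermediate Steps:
T = 269 (T = -135 + 404 = 269)
S = 876302
W(o, Z) = o/(1 + o) (W(o, Z) = o/(o - 5/(-5)) = o/(o - 5*(-⅕)) = o/(o + 1) = o/(1 + o))
s(Y) = √(-1099 + Y/(1 + Y))
S/s(T) = 876302/(√((-1099 - 1098*269)/(1 + 269))) = 876302/(√((-1099 - 295362)/270)) = 876302/(√((1/270)*(-296461))) = 876302/(√(-296461/270)) = 876302/((I*√8893830/90)) = 876302*(-3*I*√8893830/296461) = -2628906*I*√8893830/296461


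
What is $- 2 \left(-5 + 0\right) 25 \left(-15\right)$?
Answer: $-3750$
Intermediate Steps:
$- 2 \left(-5 + 0\right) 25 \left(-15\right) = \left(-2\right) \left(-5\right) 25 \left(-15\right) = 10 \cdot 25 \left(-15\right) = 250 \left(-15\right) = -3750$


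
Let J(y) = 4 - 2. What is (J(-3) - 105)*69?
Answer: -7107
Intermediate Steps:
J(y) = 2
(J(-3) - 105)*69 = (2 - 105)*69 = -103*69 = -7107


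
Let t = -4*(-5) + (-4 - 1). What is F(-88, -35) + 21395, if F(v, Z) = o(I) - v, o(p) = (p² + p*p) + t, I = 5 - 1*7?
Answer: 21506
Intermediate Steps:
I = -2 (I = 5 - 7 = -2)
t = 15 (t = 20 - 5 = 15)
o(p) = 15 + 2*p² (o(p) = (p² + p*p) + 15 = (p² + p²) + 15 = 2*p² + 15 = 15 + 2*p²)
F(v, Z) = 23 - v (F(v, Z) = (15 + 2*(-2)²) - v = (15 + 2*4) - v = (15 + 8) - v = 23 - v)
F(-88, -35) + 21395 = (23 - 1*(-88)) + 21395 = (23 + 88) + 21395 = 111 + 21395 = 21506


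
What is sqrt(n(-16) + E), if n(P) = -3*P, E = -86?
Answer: I*sqrt(38) ≈ 6.1644*I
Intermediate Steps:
sqrt(n(-16) + E) = sqrt(-3*(-16) - 86) = sqrt(48 - 86) = sqrt(-38) = I*sqrt(38)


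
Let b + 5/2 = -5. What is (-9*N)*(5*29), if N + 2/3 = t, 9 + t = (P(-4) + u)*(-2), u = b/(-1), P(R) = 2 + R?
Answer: 26970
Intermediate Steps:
b = -15/2 (b = -5/2 - 5 = -15/2 ≈ -7.5000)
u = 15/2 (u = -15/2/(-1) = -15/2*(-1) = 15/2 ≈ 7.5000)
t = -20 (t = -9 + ((2 - 4) + 15/2)*(-2) = -9 + (-2 + 15/2)*(-2) = -9 + (11/2)*(-2) = -9 - 11 = -20)
N = -62/3 (N = -⅔ - 20 = -62/3 ≈ -20.667)
(-9*N)*(5*29) = (-9*(-62/3))*(5*29) = 186*145 = 26970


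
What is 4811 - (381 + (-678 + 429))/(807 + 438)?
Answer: 1996521/415 ≈ 4810.9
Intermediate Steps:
4811 - (381 + (-678 + 429))/(807 + 438) = 4811 - (381 - 249)/1245 = 4811 - 132/1245 = 4811 - 1*44/415 = 4811 - 44/415 = 1996521/415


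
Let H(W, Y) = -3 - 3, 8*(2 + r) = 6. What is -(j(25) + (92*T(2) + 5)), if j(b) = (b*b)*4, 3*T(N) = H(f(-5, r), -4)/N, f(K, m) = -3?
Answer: -2413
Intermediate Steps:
r = -5/4 (r = -2 + (1/8)*6 = -2 + 3/4 = -5/4 ≈ -1.2500)
H(W, Y) = -6
T(N) = -2/N (T(N) = (-6/N)/3 = -2/N)
j(b) = 4*b**2 (j(b) = b**2*4 = 4*b**2)
-(j(25) + (92*T(2) + 5)) = -(4*25**2 + (92*(-2/2) + 5)) = -(4*625 + (92*(-2*1/2) + 5)) = -(2500 + (92*(-1) + 5)) = -(2500 + (-92 + 5)) = -(2500 - 87) = -1*2413 = -2413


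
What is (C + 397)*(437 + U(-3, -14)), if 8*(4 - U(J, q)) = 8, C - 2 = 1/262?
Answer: 22998580/131 ≈ 1.7556e+5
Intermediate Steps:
C = 525/262 (C = 2 + 1/262 = 525/262 ≈ 2.0038)
U(J, q) = 3 (U(J, q) = 4 - 1/8*8 = 4 - 1 = 3)
(C + 397)*(437 + U(-3, -14)) = (525/262 + 397)*(437 + 3) = (104539/262)*440 = 22998580/131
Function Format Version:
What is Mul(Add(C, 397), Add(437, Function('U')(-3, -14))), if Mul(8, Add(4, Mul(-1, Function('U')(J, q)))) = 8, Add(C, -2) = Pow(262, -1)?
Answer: Rational(22998580, 131) ≈ 1.7556e+5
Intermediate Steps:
C = Rational(525, 262) (C = Add(2, Pow(262, -1)) = Add(2, Rational(1, 262)) = Rational(525, 262) ≈ 2.0038)
Function('U')(J, q) = 3 (Function('U')(J, q) = Add(4, Mul(Rational(-1, 8), 8)) = Add(4, -1) = 3)
Mul(Add(C, 397), Add(437, Function('U')(-3, -14))) = Mul(Add(Rational(525, 262), 397), Add(437, 3)) = Mul(Rational(104539, 262), 440) = Rational(22998580, 131)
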